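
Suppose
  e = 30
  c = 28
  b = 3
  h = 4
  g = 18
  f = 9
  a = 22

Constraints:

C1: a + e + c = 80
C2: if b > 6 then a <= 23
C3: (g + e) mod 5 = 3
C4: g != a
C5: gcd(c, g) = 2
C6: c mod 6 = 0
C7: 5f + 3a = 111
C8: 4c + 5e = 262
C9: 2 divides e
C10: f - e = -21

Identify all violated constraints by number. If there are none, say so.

C1: a + e + c = 22 + 30 + 28 = 80  ✓
C2: b = 3, not > 6; antecedent false, conditional vacuously true  ✓
C3: g + e = 48; 48 mod 5 = 3  ✓
C4: g = 18, a = 22; distinct  ✓
C5: gcd(28, 18) = 2  ✓
C6: 28 mod 6 = 4, not 0  ✗
C7: 5f + 3a = 5(9) + 3(22) = 111  ✓
C8: 4c + 5e = 4(28) + 5(30) = 262  ✓
C9: 30 / 2 = 15, so 2 divides 30  ✓
C10: f - e = 9 - 30 = -21  ✓

No — constraint 6 is not satisfied.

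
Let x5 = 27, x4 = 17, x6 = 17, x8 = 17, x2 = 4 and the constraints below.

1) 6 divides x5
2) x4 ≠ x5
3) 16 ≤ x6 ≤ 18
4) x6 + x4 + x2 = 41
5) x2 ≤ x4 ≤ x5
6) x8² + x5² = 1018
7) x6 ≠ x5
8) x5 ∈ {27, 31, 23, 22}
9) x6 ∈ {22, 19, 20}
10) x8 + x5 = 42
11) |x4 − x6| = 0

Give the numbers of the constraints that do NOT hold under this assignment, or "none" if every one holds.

1) 27 = 6×4 + 3, so 6 does not divide 27 — violated.
2) x4 = 17, x5 = 27; distinct — OK.
3) x6 = 17 lies in [16, 18] — OK.
4) x6 + x4 + x2 = 17 + 17 + 4 = 38, not 41 — violated.
5) values 4 ≤ 17 ≤ 27 — OK.
6) x8² + x5² = 17² + 27² = 289 + 729 = 1018 — OK.
7) x6 = 17, x5 = 27; distinct — OK.
8) x5 = 27 is in {27, 31, 23, 22} — OK.
9) x6 = 17 is not in {22, 19, 20} — violated.
10) x8 + x5 = 17 + 27 = 44, not 42 — violated.
11) |17 − 17| = 0 — OK.

Constraints 1, 4, 9, and 10 are violated.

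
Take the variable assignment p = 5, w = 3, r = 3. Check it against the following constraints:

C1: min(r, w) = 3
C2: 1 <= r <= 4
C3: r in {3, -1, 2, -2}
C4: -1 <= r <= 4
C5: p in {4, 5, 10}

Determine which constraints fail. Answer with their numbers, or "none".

C1: min(3, 3) = 3  holds
C2: r = 3 lies in [1, 4]  holds
C3: r = 3 is in {3, -1, 2, -2}  holds
C4: r = 3 lies in [-1, 4]  holds
C5: p = 5 is in {4, 5, 10}  holds

Yes — all constraints hold.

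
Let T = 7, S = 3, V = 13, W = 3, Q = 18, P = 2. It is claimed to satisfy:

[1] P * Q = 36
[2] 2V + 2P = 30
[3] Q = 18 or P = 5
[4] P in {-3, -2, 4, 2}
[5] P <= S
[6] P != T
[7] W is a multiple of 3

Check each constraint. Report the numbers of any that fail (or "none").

[1] P * Q = 2 * 18 = 36 — holds.
[2] 2V + 2P = 2(13) + 2(2) = 30 — holds.
[3] Q = 18 = 18 (first disjunct) — holds.
[4] P = 2 is in {-3, -2, 4, 2} — holds.
[5] P = 2, S = 3; 2 ≤ 3 — holds.
[6] P = 2, T = 7; distinct — holds.
[7] 3 / 3 = 1, so 3 divides 3 — holds.

None — every constraint holds.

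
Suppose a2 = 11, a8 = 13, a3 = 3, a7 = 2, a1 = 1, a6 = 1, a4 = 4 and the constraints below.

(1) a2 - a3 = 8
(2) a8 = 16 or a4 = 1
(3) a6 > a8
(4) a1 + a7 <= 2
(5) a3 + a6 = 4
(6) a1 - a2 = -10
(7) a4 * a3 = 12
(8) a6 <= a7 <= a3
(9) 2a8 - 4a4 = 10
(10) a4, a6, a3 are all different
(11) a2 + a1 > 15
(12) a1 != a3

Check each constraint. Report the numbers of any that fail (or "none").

(1) a2 - a3 = 11 - 3 = 8 — holds.
(2) a8 = 13 ≠ 16 and a4 = 4 ≠ 1; both disjuncts false — fails.
(3) a6 = 1, a8 = 13; 1 ≤ 13 (want >) — fails.
(4) a1 + a7 = 1 + 2 = 3; 3 > 2, bound 2 not met — fails.
(5) a3 + a6 = 3 + 1 = 4 — holds.
(6) a1 - a2 = 1 - 11 = -10 — holds.
(7) a4 * a3 = 4 * 3 = 12 — holds.
(8) values 1 <= 2 <= 3 — holds.
(9) 2a8 - 4a4 = 2(13) - 4(4) = 10 — holds.
(10) values 4, 1, 3 are pairwise distinct — holds.
(11) a2 + a1 = 11 + 1 = 12; 12 ≤ 15, bound 15 not met — fails.
(12) a1 = 1, a3 = 3; distinct — holds.

Constraints 2, 3, 4, 11 are violated.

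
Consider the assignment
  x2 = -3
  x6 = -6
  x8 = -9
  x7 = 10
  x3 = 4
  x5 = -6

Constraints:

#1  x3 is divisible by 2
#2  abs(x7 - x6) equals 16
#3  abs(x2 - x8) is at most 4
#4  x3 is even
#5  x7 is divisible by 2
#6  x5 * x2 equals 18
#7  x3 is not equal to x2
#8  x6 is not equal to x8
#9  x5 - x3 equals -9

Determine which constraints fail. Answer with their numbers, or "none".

#1 4 / 2 = 2, so 2 divides 4 — OK.
#2 abs(10 - (-6)) = 16 — OK.
#3 abs(-3 - (-9)) = 6; 6 > 4, exceeds bound 4 — violated.
#4 x3 = 4 is even — OK.
#5 10 / 2 = 5, so 2 divides 10 — OK.
#6 x5 * x2 = -6 * (-3) = 18 — OK.
#7 x3 = 4, x2 = -3; distinct — OK.
#8 x6 = -6, x8 = -9; distinct — OK.
#9 x5 - x3 = -6 - 4 = -10, not -9 — violated.

Constraints 3, 9 do not hold.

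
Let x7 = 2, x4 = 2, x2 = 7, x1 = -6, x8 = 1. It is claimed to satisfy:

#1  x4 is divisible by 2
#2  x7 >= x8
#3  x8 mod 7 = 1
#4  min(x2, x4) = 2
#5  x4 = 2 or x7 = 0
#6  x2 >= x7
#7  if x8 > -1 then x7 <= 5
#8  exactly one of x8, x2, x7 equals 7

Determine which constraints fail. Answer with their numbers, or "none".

None — every constraint holds.

#1 2 / 2 = 1, so 2 divides 2 — satisfied.
#2 x7 = 2, x8 = 1; 2 ≥ 1 — satisfied.
#3 1 mod 7 = 1 — satisfied.
#4 min(7, 2) = 2 — satisfied.
#5 x4 = 2 = 2 (first disjunct) — satisfied.
#6 x2 = 7, x7 = 2; 7 ≥ 2 — satisfied.
#7 x8 = 1 > -1, so we need x7 ≤ 5; x7 = 2 ≤ 5 — satisfied.
#8 x8=1, x2=7, x7=2; 1 of them equals 7 — satisfied.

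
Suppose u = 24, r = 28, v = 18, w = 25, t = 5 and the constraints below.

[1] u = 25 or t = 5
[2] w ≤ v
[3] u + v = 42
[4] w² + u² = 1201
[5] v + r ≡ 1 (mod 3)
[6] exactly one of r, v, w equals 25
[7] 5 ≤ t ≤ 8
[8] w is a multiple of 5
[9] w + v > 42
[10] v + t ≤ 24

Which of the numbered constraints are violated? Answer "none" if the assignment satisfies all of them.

[1] u = 24 ≠ 25, but t = 5 = 5 (second disjunct) — satisfied.
[2] w = 25, v = 18; 25 > 18 (want ≤) — violated.
[3] u + v = 24 + 18 = 42 — satisfied.
[4] w² + u² = 25² + 24² = 625 + 576 = 1201 — satisfied.
[5] v + r = 46; 46 mod 3 = 1 — satisfied.
[6] r=28, v=18, w=25; 1 of them equals 25 — satisfied.
[7] t = 5 lies in [5, 8] — satisfied.
[8] 25 / 5 = 5, so 5 divides 25 — satisfied.
[9] w + v = 25 + 18 = 43; 43 > 42 — satisfied.
[10] v + t = 18 + 5 = 23; 23 ≤ 24 — satisfied.

Constraint 2 does not hold.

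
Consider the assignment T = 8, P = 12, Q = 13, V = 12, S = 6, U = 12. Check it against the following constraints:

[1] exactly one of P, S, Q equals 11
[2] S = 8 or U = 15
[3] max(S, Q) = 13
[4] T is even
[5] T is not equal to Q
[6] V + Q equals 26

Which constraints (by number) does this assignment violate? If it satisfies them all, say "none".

Constraints 1, 2, 6 do not hold.

[1] P=12, S=6, Q=13; 0 of them equal 11, not exactly one — fails.
[2] S = 6 ≠ 8 and U = 12 ≠ 15; both disjuncts false — fails.
[3] max(6, 13) = 13 — holds.
[4] T = 8 is even — holds.
[5] T = 8, Q = 13; distinct — holds.
[6] V + Q = 12 + 13 = 25, not 26 — fails.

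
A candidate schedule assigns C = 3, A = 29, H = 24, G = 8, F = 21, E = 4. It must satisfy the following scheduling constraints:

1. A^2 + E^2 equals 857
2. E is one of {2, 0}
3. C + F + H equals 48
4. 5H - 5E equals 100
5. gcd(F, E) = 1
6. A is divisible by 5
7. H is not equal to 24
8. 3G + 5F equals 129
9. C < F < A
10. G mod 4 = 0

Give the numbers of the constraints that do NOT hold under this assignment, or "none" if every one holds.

The assignment fails constraints 2, 6, and 7.

1. A^2 + E^2 = 29^2 + 4^2 = 841 + 16 = 857 — holds.
2. E = 4 is not in {2, 0} — does not hold.
3. C + F + H = 3 + 21 + 24 = 48 — holds.
4. 5H - 5E = 5(24) - 5(4) = 100 — holds.
5. gcd(21, 4) = 1 — holds.
6. 29 = 5*5 + 4, so 5 does not divide 29 — does not hold.
7. H = 24, but 24 is required to differ — does not hold.
8. 3G + 5F = 3(8) + 5(21) = 129 — holds.
9. values 3 < 21 < 29 — holds.
10. 8 mod 4 = 0 — holds.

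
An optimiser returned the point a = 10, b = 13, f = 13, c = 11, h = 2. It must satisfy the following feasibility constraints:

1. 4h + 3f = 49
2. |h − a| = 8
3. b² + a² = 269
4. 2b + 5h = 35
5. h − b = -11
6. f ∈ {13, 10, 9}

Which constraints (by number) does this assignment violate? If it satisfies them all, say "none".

1. 4h + 3f = 4(2) + 3(13) = 47, not 49 — violated.
2. |2 − 10| = 8 — OK.
3. b² + a² = 13² + 10² = 169 + 100 = 269 — OK.
4. 2b + 5h = 2(13) + 5(2) = 36, not 35 — violated.
5. h − b = 2 − 13 = -11 — OK.
6. f = 13 is in {13, 10, 9} — OK.

Violated: 1 and 4.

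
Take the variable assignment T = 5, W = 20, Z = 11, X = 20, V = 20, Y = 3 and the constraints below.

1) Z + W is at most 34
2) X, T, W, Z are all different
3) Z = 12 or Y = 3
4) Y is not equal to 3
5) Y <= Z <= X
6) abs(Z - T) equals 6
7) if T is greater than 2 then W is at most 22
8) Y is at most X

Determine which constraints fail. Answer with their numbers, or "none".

No — constraints 2, 4 are not satisfied.

1) Z + W = 11 + 20 = 31; 31 ≤ 34 — holds.
2) X = W = 20, not all different — fails.
3) Z = 11 ≠ 12, but Y = 3 = 3 (second disjunct) — holds.
4) Y = 3, but 3 is required to differ — fails.
5) values 3 <= 11 <= 20 — holds.
6) abs(11 - 5) = 6 — holds.
7) T = 5 > 2, so we need W ≤ 22; W = 20 ≤ 22 — holds.
8) Y = 3, X = 20; 3 ≤ 20 — holds.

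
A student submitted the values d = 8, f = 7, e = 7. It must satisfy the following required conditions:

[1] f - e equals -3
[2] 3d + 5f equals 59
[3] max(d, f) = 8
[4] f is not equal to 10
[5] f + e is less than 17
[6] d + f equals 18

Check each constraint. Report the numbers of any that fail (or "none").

The assignment fails constraints 1, 6.

[1] f - e = 7 - 7 = 0, not -3 — fails.
[2] 3d + 5f = 3(8) + 5(7) = 59 — holds.
[3] max(8, 7) = 8 — holds.
[4] f = 7, and 7 ≠ 10 — holds.
[5] f + e = 7 + 7 = 14; 14 < 17 — holds.
[6] d + f = 8 + 7 = 15, not 18 — fails.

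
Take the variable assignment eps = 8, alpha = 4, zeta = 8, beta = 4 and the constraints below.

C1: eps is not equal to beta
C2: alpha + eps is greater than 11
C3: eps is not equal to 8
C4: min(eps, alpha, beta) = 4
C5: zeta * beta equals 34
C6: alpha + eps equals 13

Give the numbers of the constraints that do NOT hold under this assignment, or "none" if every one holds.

C1: eps = 8, beta = 4; distinct  OK
C2: alpha + eps = 4 + 8 = 12; 12 > 11  OK
C3: eps = 8, but 8 is required to differ  FAIL
C4: min(8, 4, 4) = 4  OK
C5: zeta * beta = 8 * 4 = 32, not 34  FAIL
C6: alpha + eps = 4 + 8 = 12, not 13  FAIL

Constraints 3, 5, and 6 do not hold.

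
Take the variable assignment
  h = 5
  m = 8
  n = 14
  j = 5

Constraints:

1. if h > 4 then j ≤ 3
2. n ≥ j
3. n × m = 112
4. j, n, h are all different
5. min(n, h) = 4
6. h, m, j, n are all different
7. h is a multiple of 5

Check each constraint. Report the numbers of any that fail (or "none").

1. h = 5 > 4, so we need j ≤ 3; but j = 5 > 3 — violated.
2. n = 14, j = 5; 14 ≥ 5 — OK.
3. n × m = 14 × 8 = 112 — OK.
4. j = h = 5, not all different — violated.
5. min(14, 5) = 5, not 4 — violated.
6. h = j = 5, not all different — violated.
7. 5 / 5 = 1, so 5 divides 5 — OK.

Violated: 1, 4, 5, 6.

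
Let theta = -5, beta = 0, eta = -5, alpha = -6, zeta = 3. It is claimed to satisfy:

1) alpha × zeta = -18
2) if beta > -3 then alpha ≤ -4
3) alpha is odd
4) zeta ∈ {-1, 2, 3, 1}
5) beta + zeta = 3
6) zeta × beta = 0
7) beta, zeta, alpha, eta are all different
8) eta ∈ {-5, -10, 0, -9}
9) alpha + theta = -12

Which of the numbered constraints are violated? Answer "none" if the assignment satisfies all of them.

Constraints 3, 9 are violated.

1) alpha × zeta = -6 × 3 = -18  holds
2) beta = 0 > -3, so we need alpha ≤ -4; alpha = -6 ≤ -4  holds
3) alpha = -6 is even  fails
4) zeta = 3 is in {-1, 2, 3, 1}  holds
5) beta + zeta = 0 + 3 = 3  holds
6) zeta × beta = 3 × 0 = 0  holds
7) values 0, 3, -6, -5 are pairwise distinct  holds
8) eta = -5 is in {-5, -10, 0, -9}  holds
9) alpha + theta = -6 + (-5) = -11, not -12  fails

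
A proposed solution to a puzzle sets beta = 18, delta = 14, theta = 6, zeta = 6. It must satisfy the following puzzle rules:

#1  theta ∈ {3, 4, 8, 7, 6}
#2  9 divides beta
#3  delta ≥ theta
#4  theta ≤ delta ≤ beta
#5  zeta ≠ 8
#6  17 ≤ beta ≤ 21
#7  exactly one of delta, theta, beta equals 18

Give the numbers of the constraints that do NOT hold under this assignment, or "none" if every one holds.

All constraints are satisfied.

#1 theta = 6 is in {3, 4, 8, 7, 6} — holds.
#2 18 / 9 = 2, so 9 divides 18 — holds.
#3 delta = 14, theta = 6; 14 ≥ 6 — holds.
#4 values 6 ≤ 14 ≤ 18 — holds.
#5 zeta = 6, and 6 ≠ 8 — holds.
#6 beta = 18 lies in [17, 21] — holds.
#7 delta=14, theta=6, beta=18; 1 of them equals 18 — holds.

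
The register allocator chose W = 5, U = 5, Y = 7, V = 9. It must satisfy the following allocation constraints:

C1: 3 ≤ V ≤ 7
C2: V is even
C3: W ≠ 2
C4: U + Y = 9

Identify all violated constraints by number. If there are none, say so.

C1: V = 9 is outside [3, 7] — does not hold.
C2: V = 9 is odd — does not hold.
C3: W = 5, and 5 ≠ 2 — holds.
C4: U + Y = 5 + 7 = 12, not 9 — does not hold.

Violated: 1, 2, and 4.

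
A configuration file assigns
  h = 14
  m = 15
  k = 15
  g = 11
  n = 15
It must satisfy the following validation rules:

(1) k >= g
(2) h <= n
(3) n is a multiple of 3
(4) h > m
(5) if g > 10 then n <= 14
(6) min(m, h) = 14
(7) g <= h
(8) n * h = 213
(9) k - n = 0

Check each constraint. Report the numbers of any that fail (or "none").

(1) k = 15, g = 11; 15 ≥ 11 — OK.
(2) h = 14, n = 15; 14 ≤ 15 — OK.
(3) 15 / 3 = 5, so 3 divides 15 — OK.
(4) h = 14, m = 15; 14 ≤ 15 (want >) — violated.
(5) g = 11 > 10, so we need n ≤ 14; but n = 15 > 14 — violated.
(6) min(15, 14) = 14 — OK.
(7) g = 11, h = 14; 11 ≤ 14 — OK.
(8) n * h = 15 * 14 = 210, not 213 — violated.
(9) k - n = 15 - 15 = 0 — OK.

No — constraints 4, 5, 8 are not satisfied.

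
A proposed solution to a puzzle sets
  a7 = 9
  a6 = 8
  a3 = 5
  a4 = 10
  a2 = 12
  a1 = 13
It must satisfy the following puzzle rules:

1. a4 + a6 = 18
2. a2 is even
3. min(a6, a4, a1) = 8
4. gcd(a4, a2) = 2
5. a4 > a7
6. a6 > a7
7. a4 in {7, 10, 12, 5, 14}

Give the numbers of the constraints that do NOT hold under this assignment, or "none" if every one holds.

Violated: 6.

1. a4 + a6 = 10 + 8 = 18  ✓
2. a2 = 12 is even  ✓
3. min(8, 10, 13) = 8  ✓
4. gcd(10, 12) = 2  ✓
5. a4 = 10, a7 = 9; 10 > 9  ✓
6. a6 = 8, a7 = 9; 8 ≤ 9 (want >)  ✗
7. a4 = 10 is in {7, 10, 12, 5, 14}  ✓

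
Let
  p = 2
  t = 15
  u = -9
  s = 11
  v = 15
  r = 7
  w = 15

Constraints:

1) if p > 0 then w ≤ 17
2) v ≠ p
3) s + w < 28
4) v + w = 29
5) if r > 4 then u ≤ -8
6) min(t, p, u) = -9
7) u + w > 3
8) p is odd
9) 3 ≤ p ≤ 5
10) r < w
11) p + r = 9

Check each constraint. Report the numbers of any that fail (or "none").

Constraints 4, 8, 9 do not hold.

1) p = 2 > 0, so we need w ≤ 17; w = 15 ≤ 17  OK
2) v = 15, p = 2; distinct  OK
3) s + w = 11 + 15 = 26; 26 < 28  OK
4) v + w = 15 + 15 = 30, not 29  FAIL
5) r = 7 > 4, so we need u ≤ -8; u = -9 ≤ -8  OK
6) min(15, 2, -9) = -9  OK
7) u + w = -9 + 15 = 6; 6 > 3  OK
8) p = 2 is even  FAIL
9) p = 2 is outside [3, 5]  FAIL
10) r = 7, w = 15; 7 < 15  OK
11) p + r = 2 + 7 = 9  OK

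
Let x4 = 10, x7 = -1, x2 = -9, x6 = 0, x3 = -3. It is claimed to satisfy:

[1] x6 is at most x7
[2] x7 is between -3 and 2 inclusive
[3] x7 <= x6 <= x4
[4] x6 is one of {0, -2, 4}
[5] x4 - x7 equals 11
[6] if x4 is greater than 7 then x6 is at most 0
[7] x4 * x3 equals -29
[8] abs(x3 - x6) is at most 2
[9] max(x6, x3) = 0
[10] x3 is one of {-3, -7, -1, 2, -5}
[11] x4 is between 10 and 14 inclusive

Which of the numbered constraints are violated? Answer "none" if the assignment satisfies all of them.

[1] x6 = 0, x7 = -1; 0 > -1 (want ≤) — violated.
[2] x7 = -1 lies in [-3, 2] — satisfied.
[3] values -1 <= 0 <= 10 — satisfied.
[4] x6 = 0 is in {0, -2, 4} — satisfied.
[5] x4 - x7 = 10 - (-1) = 11 — satisfied.
[6] x4 = 10 > 7, so we need x6 ≤ 0; x6 = 0 ≤ 0 — satisfied.
[7] x4 * x3 = 10 * (-3) = -30, not -29 — violated.
[8] abs(-3 - 0) = 3; 3 > 2, exceeds bound 2 — violated.
[9] max(0, -3) = 0 — satisfied.
[10] x3 = -3 is in {-3, -7, -1, 2, -5} — satisfied.
[11] x4 = 10 lies in [10, 14] — satisfied.

Constraints 1, 7, 8 are violated.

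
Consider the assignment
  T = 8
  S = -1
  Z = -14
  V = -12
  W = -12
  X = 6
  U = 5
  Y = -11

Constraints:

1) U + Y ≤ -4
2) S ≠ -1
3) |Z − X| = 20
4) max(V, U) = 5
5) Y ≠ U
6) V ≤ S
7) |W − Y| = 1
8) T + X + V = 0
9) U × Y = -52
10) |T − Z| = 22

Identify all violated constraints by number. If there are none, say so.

The assignment fails constraints 2, 8, 9.

1) U + Y = 5 + (-11) = -6; -6 ≤ -4  ✓
2) S = -1, but -1 is required to differ  ✗
3) |-14 − 6| = 20  ✓
4) max(-12, 5) = 5  ✓
5) Y = -11, U = 5; distinct  ✓
6) V = -12, S = -1; -12 ≤ -1  ✓
7) |-12 − (-11)| = 1  ✓
8) T + X + V = 8 + 6 + (-12) = 2, not 0  ✗
9) U × Y = 5 × (-11) = -55, not -52  ✗
10) |8 − (-14)| = 22  ✓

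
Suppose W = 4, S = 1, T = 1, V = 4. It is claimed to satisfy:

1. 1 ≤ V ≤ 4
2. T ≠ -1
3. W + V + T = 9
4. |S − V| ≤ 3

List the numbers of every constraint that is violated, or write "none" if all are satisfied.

All constraints are satisfied.

1. V = 4 lies in [1, 4]  true
2. T = 1, and 1 ≠ -1  true
3. W + V + T = 4 + 4 + 1 = 9  true
4. |1 − 4| = 3; 3 ≤ 3  true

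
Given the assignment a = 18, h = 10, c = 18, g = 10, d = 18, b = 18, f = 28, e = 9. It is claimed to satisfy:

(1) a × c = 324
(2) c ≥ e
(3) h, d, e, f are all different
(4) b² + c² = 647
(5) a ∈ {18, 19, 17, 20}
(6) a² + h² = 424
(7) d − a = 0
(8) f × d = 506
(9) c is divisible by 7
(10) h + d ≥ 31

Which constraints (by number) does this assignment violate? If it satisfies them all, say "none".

(1) a × c = 18 × 18 = 324  ✔
(2) c = 18, e = 9; 18 ≥ 9  ✔
(3) values 10, 18, 9, 28 are pairwise distinct  ✔
(4) b² + c² = 18² + 18² = 324 + 324 = 648, not 647  ✘
(5) a = 18 is in {18, 19, 17, 20}  ✔
(6) a² + h² = 18² + 10² = 324 + 100 = 424  ✔
(7) d − a = 18 − 18 = 0  ✔
(8) f × d = 28 × 18 = 504, not 506  ✘
(9) 18 = 7×2 + 4, so 7 does not divide 18  ✘
(10) h + d = 10 + 18 = 28; 28 < 31, bound 31 not met  ✘

The assignment fails constraints 4, 8, 9, 10.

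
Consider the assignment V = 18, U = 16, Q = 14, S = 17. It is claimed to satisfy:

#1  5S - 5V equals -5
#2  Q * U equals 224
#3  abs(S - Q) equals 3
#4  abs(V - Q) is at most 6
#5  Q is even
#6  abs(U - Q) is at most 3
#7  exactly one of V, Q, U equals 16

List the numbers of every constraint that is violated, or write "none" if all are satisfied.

#1 5S - 5V = 5(17) - 5(18) = -5  holds
#2 Q * U = 14 * 16 = 224  holds
#3 abs(17 - 14) = 3  holds
#4 abs(18 - 14) = 4; 4 ≤ 6  holds
#5 Q = 14 is even  holds
#6 abs(16 - 14) = 2; 2 ≤ 3  holds
#7 V=18, Q=14, U=16; 1 of them equals 16  holds

None — every constraint holds.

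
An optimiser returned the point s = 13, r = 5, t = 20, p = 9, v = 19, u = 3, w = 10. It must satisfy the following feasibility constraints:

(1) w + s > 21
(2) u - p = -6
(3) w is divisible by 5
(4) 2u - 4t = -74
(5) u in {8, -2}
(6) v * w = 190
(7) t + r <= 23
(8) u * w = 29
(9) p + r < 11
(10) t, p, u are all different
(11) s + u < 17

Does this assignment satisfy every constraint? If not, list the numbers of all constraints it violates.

No — constraints 5, 7, 8, 9 are not satisfied.

(1) w + s = 10 + 13 = 23; 23 > 21  ✓
(2) u - p = 3 - 9 = -6  ✓
(3) 10 / 5 = 2, so 5 divides 10  ✓
(4) 2u - 4t = 2(3) - 4(20) = -74  ✓
(5) u = 3 is not in {8, -2}  ✗
(6) v * w = 19 * 10 = 190  ✓
(7) t + r = 20 + 5 = 25; 25 > 23, bound 23 not met  ✗
(8) u * w = 3 * 10 = 30, not 29  ✗
(9) p + r = 9 + 5 = 14; 14 ≥ 11, bound 11 not met  ✗
(10) values 20, 9, 3 are pairwise distinct  ✓
(11) s + u = 13 + 3 = 16; 16 < 17  ✓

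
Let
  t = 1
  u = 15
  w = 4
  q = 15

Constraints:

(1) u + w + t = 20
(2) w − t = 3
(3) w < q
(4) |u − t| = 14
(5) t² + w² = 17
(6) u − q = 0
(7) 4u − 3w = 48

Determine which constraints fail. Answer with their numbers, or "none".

(1) u + w + t = 15 + 4 + 1 = 20 — OK.
(2) w − t = 4 − 1 = 3 — OK.
(3) w = 4, q = 15; 4 < 15 — OK.
(4) |15 − 1| = 14 — OK.
(5) t² + w² = 1² + 4² = 1 + 16 = 17 — OK.
(6) u − q = 15 − 15 = 0 — OK.
(7) 4u − 3w = 4(15) − 3(4) = 48 — OK.

The assignment satisfies every constraint.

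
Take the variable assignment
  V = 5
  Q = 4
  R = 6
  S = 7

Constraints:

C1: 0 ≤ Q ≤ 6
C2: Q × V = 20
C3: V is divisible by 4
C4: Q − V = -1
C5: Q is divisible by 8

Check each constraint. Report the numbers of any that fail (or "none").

The assignment fails constraints 3, 5.

C1: Q = 4 lies in [0, 6]  ✓
C2: Q × V = 4 × 5 = 20  ✓
C3: 5 = 4×1 + 1, so 4 does not divide 5  ✗
C4: Q − V = 4 − 5 = -1  ✓
C5: 4 = 8×0 + 4, so 8 does not divide 4  ✗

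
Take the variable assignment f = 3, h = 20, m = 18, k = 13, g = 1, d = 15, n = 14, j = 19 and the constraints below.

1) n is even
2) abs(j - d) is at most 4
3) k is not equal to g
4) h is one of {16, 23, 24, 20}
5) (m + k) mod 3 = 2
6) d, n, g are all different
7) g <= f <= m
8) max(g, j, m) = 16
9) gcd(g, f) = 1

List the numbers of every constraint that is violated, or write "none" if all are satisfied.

No — constraints 5 and 8 are not satisfied.

1) n = 14 is even — satisfied.
2) abs(19 - 15) = 4; 4 ≤ 4 — satisfied.
3) k = 13, g = 1; distinct — satisfied.
4) h = 20 is in {16, 23, 24, 20} — satisfied.
5) m + k = 31; 31 mod 3 = 1, not 2 — violated.
6) values 15, 14, 1 are pairwise distinct — satisfied.
7) values 1 <= 3 <= 18 — satisfied.
8) max(1, 19, 18) = 19, not 16 — violated.
9) gcd(1, 3) = 1 — satisfied.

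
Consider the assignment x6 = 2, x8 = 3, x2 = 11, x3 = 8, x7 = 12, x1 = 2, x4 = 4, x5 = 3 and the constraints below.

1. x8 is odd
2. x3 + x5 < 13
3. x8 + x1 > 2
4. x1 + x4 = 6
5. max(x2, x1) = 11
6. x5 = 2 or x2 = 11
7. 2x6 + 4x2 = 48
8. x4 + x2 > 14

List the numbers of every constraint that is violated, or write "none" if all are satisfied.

No violations.

1. x8 = 3 is odd  ✔
2. x3 + x5 = 8 + 3 = 11; 11 < 13  ✔
3. x8 + x1 = 3 + 2 = 5; 5 > 2  ✔
4. x1 + x4 = 2 + 4 = 6  ✔
5. max(11, 2) = 11  ✔
6. x5 = 3 ≠ 2, but x2 = 11 = 11 (second disjunct)  ✔
7. 2x6 + 4x2 = 2(2) + 4(11) = 48  ✔
8. x4 + x2 = 4 + 11 = 15; 15 > 14  ✔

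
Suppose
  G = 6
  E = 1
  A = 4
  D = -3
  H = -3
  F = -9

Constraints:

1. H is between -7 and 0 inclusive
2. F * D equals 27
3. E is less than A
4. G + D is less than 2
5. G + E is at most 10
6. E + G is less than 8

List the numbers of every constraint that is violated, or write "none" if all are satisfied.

Constraint 4 is violated.

1. H = -3 lies in [-7, 0]  true
2. F * D = -9 * (-3) = 27  true
3. E = 1, A = 4; 1 < 4  true
4. G + D = 6 + (-3) = 3; 3 ≥ 2, bound 2 not met  false
5. G + E = 6 + 1 = 7; 7 ≤ 10  true
6. E + G = 1 + 6 = 7; 7 < 8  true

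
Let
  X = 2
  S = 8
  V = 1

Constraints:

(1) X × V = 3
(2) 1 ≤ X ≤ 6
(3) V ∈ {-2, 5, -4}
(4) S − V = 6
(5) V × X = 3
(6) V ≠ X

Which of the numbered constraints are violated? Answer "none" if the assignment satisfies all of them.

(1) X × V = 2 × 1 = 2, not 3 — fails.
(2) X = 2 lies in [1, 6] — holds.
(3) V = 1 is not in {-2, 5, -4} — fails.
(4) S − V = 8 − 1 = 7, not 6 — fails.
(5) V × X = 1 × 2 = 2, not 3 — fails.
(6) V = 1, X = 2; distinct — holds.

Constraints 1, 3, 4, and 5 do not hold.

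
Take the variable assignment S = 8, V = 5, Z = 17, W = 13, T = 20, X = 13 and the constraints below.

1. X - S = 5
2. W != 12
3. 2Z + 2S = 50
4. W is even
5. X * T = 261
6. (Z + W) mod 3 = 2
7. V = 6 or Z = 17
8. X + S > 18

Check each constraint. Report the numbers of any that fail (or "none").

Constraints 4, 5, 6 are violated.

1. X - S = 13 - 8 = 5  holds
2. W = 13, and 13 ≠ 12  holds
3. 2Z + 2S = 2(17) + 2(8) = 50  holds
4. W = 13 is odd  fails
5. X * T = 13 * 20 = 260, not 261  fails
6. Z + W = 30; 30 mod 3 = 0, not 2  fails
7. V = 5 ≠ 6, but Z = 17 = 17 (second disjunct)  holds
8. X + S = 13 + 8 = 21; 21 > 18  holds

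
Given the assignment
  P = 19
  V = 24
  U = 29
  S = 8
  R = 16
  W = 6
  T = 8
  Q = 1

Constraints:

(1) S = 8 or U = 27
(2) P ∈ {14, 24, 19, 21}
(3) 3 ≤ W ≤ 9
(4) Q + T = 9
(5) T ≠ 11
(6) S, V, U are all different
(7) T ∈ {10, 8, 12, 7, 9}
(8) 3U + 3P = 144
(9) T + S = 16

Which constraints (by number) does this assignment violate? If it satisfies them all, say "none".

(1) S = 8 = 8 (first disjunct)  true
(2) P = 19 is in {14, 24, 19, 21}  true
(3) W = 6 lies in [3, 9]  true
(4) Q + T = 1 + 8 = 9  true
(5) T = 8, and 8 ≠ 11  true
(6) values 8, 24, 29 are pairwise distinct  true
(7) T = 8 is in {10, 8, 12, 7, 9}  true
(8) 3U + 3P = 3(29) + 3(19) = 144  true
(9) T + S = 8 + 8 = 16  true

Yes — all constraints hold.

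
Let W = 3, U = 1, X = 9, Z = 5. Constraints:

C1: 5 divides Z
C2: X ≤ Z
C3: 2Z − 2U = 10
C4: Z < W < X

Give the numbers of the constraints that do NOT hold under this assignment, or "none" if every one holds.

Violated: 2, 3, 4.

C1: 5 / 5 = 1, so 5 divides 5  ✔
C2: X = 9, Z = 5; 9 > 5 (want ≤)  ✘
C3: 2Z − 2U = 2(5) − 2(1) = 8, not 10  ✘
C4: values 5, 3, 9; Z = 5 is not < W = 3  ✘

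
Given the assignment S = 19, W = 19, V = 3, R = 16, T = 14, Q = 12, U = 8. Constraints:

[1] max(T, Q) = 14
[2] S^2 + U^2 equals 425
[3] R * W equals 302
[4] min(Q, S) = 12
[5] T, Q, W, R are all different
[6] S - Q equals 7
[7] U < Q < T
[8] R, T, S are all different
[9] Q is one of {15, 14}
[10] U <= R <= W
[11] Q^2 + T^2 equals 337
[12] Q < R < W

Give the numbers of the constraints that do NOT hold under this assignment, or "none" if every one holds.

The assignment fails constraints 3, 9, and 11.

[1] max(14, 12) = 14 — holds.
[2] S^2 + U^2 = 19^2 + 8^2 = 361 + 64 = 425 — holds.
[3] R * W = 16 * 19 = 304, not 302 — does not hold.
[4] min(12, 19) = 12 — holds.
[5] values 14, 12, 19, 16 are pairwise distinct — holds.
[6] S - Q = 19 - 12 = 7 — holds.
[7] values 8 < 12 < 14 — holds.
[8] values 16, 14, 19 are pairwise distinct — holds.
[9] Q = 12 is not in {15, 14} — does not hold.
[10] values 8 <= 16 <= 19 — holds.
[11] Q^2 + T^2 = 12^2 + 14^2 = 144 + 196 = 340, not 337 — does not hold.
[12] values 12 < 16 < 19 — holds.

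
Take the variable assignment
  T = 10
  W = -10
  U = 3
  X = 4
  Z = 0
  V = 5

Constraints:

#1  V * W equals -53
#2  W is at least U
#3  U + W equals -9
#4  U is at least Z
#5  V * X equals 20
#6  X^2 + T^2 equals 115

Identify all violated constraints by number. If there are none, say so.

#1 V * W = 5 * (-10) = -50, not -53 — violated.
#2 W = -10, U = 3; -10 < 3 (want ≥) — violated.
#3 U + W = 3 + (-10) = -7, not -9 — violated.
#4 U = 3, Z = 0; 3 ≥ 0 — OK.
#5 V * X = 5 * 4 = 20 — OK.
#6 X^2 + T^2 = 4^2 + 10^2 = 16 + 100 = 116, not 115 — violated.

No — constraints 1, 2, 3, 6 are not satisfied.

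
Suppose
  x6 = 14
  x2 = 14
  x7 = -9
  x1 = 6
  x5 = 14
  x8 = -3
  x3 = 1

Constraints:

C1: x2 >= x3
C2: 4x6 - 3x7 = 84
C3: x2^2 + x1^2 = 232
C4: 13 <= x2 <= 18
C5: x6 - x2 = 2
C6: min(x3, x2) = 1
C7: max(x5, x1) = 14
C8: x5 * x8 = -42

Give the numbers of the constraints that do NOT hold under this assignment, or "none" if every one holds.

Violated: 2 and 5.

C1: x2 = 14, x3 = 1; 14 ≥ 1 — satisfied.
C2: 4x6 - 3x7 = 4(14) - 3(-9) = 83, not 84 — violated.
C3: x2^2 + x1^2 = 14^2 + 6^2 = 196 + 36 = 232 — satisfied.
C4: x2 = 14 lies in [13, 18] — satisfied.
C5: x6 - x2 = 14 - 14 = 0, not 2 — violated.
C6: min(1, 14) = 1 — satisfied.
C7: max(14, 6) = 14 — satisfied.
C8: x5 * x8 = 14 * (-3) = -42 — satisfied.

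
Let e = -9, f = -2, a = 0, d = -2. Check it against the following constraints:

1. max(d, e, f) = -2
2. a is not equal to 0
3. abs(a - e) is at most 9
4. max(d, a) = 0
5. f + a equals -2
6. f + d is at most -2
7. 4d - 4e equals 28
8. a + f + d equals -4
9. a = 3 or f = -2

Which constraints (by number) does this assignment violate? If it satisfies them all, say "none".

1. max(-2, -9, -2) = -2  holds
2. a = 0, but 0 is required to differ  fails
3. abs(0 - (-9)) = 9; 9 ≤ 9  holds
4. max(-2, 0) = 0  holds
5. f + a = -2 + 0 = -2  holds
6. f + d = -2 + (-2) = -4; -4 ≤ -2  holds
7. 4d - 4e = 4(-2) - 4(-9) = 28  holds
8. a + f + d = 0 + (-2) + (-2) = -4  holds
9. a = 0 ≠ 3, but f = -2 = -2 (second disjunct)  holds

No — constraint 2 is not satisfied.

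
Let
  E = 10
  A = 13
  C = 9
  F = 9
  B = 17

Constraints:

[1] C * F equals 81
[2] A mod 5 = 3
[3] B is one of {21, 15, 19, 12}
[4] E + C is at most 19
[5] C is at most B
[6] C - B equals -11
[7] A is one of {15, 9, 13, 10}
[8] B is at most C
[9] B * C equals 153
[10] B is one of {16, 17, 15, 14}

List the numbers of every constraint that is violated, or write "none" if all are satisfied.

Constraints 3, 6, and 8 are violated.

[1] C * F = 9 * 9 = 81 — holds.
[2] 13 mod 5 = 3 — holds.
[3] B = 17 is not in {21, 15, 19, 12} — fails.
[4] E + C = 10 + 9 = 19; 19 ≤ 19 — holds.
[5] C = 9, B = 17; 9 ≤ 17 — holds.
[6] C - B = 9 - 17 = -8, not -11 — fails.
[7] A = 13 is in {15, 9, 13, 10} — holds.
[8] B = 17, C = 9; 17 > 9 (want ≤) — fails.
[9] B * C = 17 * 9 = 153 — holds.
[10] B = 17 is in {16, 17, 15, 14} — holds.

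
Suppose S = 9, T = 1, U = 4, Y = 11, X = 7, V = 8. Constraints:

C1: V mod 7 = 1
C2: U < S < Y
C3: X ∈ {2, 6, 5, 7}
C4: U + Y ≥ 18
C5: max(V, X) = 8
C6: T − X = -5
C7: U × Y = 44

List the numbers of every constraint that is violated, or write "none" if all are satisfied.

Violated: 4, 6.

C1: 8 mod 7 = 1 — holds.
C2: values 4 < 9 < 11 — holds.
C3: X = 7 is in {2, 6, 5, 7} — holds.
C4: U + Y = 4 + 11 = 15; 15 < 18, bound 18 not met — does not hold.
C5: max(8, 7) = 8 — holds.
C6: T − X = 1 − 7 = -6, not -5 — does not hold.
C7: U × Y = 4 × 11 = 44 — holds.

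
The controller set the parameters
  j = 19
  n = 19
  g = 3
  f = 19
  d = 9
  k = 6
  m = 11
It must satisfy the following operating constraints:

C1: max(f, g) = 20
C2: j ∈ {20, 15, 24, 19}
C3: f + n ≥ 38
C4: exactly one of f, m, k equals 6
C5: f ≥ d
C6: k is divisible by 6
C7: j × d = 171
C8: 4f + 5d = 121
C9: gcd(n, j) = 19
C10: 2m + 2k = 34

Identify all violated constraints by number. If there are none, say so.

C1: max(19, 3) = 19, not 20  no
C2: j = 19 is in {20, 15, 24, 19}  yes
C3: f + n = 19 + 19 = 38; 38 ≥ 38  yes
C4: f=19, m=11, k=6; 1 of them equals 6  yes
C5: f = 19, d = 9; 19 ≥ 9  yes
C6: 6 / 6 = 1, so 6 divides 6  yes
C7: j × d = 19 × 9 = 171  yes
C8: 4f + 5d = 4(19) + 5(9) = 121  yes
C9: gcd(19, 19) = 19  yes
C10: 2m + 2k = 2(11) + 2(6) = 34  yes

The assignment fails constraint 1.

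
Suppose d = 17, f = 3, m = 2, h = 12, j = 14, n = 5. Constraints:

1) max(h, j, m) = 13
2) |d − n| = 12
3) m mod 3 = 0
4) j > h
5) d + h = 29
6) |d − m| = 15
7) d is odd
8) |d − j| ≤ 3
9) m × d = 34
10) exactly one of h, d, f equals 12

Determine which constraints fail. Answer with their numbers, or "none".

1) max(12, 14, 2) = 14, not 13  ✘
2) |17 − 5| = 12  ✔
3) 2 mod 3 = 2, not 0  ✘
4) j = 14, h = 12; 14 > 12  ✔
5) d + h = 17 + 12 = 29  ✔
6) |17 − 2| = 15  ✔
7) d = 17 is odd  ✔
8) |17 − 14| = 3; 3 ≤ 3  ✔
9) m × d = 2 × 17 = 34  ✔
10) h=12, d=17, f=3; 1 of them equals 12  ✔

Violated: 1, 3.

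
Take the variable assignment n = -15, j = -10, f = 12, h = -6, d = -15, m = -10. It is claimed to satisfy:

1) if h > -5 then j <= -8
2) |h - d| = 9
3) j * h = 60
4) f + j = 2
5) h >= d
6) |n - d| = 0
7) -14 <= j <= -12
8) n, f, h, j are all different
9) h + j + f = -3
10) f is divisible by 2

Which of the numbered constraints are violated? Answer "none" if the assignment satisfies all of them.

1) h = -6, not > -5; antecedent false, conditional vacuously true — holds.
2) |-6 - (-15)| = 9 — holds.
3) j * h = -10 * (-6) = 60 — holds.
4) f + j = 12 + (-10) = 2 — holds.
5) h = -6, d = -15; -6 ≥ -15 — holds.
6) |-15 - (-15)| = 0 — holds.
7) j = -10 is outside [-14, -12] — does not hold.
8) values -15, 12, -6, -10 are pairwise distinct — holds.
9) h + j + f = -6 + (-10) + 12 = -4, not -3 — does not hold.
10) 12 / 2 = 6, so 2 divides 12 — holds.

No — constraints 7, 9 are not satisfied.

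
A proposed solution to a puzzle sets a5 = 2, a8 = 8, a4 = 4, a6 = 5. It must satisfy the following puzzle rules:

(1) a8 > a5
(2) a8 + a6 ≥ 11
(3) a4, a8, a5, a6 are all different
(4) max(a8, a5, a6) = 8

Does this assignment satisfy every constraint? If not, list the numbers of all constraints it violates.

No violations.

(1) a8 = 8, a5 = 2; 8 > 2  ✓
(2) a8 + a6 = 8 + 5 = 13; 13 ≥ 11  ✓
(3) values 4, 8, 2, 5 are pairwise distinct  ✓
(4) max(8, 2, 5) = 8  ✓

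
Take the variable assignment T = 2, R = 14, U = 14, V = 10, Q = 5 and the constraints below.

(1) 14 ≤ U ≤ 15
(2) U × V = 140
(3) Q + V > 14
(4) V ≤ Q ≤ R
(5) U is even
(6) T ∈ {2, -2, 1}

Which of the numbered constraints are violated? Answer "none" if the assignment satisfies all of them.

(1) U = 14 lies in [14, 15]  yes
(2) U × V = 14 × 10 = 140  yes
(3) Q + V = 5 + 10 = 15; 15 > 14  yes
(4) values 10, 5, 14; V = 10 is not ≤ Q = 5  no
(5) U = 14 is even  yes
(6) T = 2 is in {2, -2, 1}  yes

Violated: 4.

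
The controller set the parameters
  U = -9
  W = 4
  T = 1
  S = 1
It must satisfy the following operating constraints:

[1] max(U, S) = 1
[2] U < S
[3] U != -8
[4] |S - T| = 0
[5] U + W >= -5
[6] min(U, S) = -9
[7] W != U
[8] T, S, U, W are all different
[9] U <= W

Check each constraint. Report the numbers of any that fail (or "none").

[1] max(-9, 1) = 1 — OK.
[2] U = -9, S = 1; -9 < 1 — OK.
[3] U = -9, and -9 ≠ -8 — OK.
[4] |1 - 1| = 0 — OK.
[5] U + W = -9 + 4 = -5; -5 ≥ -5 — OK.
[6] min(-9, 1) = -9 — OK.
[7] W = 4, U = -9; distinct — OK.
[8] T = S = 1, not all different — violated.
[9] U = -9, W = 4; -9 ≤ 4 — OK.

Constraint 8 does not hold.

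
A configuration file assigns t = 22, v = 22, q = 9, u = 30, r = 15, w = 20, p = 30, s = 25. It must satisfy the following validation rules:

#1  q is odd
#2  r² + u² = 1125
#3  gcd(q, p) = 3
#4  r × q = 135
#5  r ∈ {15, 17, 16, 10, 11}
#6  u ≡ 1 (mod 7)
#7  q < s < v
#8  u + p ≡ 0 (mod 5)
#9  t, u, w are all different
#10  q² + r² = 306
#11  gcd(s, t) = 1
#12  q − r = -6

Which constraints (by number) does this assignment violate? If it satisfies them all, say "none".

The assignment fails constraints 6, 7.

#1 q = 9 is odd — holds.
#2 r² + u² = 15² + 30² = 225 + 900 = 1125 — holds.
#3 gcd(9, 30) = 3 — holds.
#4 r × q = 15 × 9 = 135 — holds.
#5 r = 15 is in {15, 17, 16, 10, 11} — holds.
#6 30 mod 7 = 2, not 1 — does not hold.
#7 values 9, 25, 22; s = 25 is not < v = 22 — does not hold.
#8 u + p = 60; 60 mod 5 = 0 — holds.
#9 values 22, 30, 20 are pairwise distinct — holds.
#10 q² + r² = 9² + 15² = 81 + 225 = 306 — holds.
#11 gcd(25, 22) = 1 — holds.
#12 q − r = 9 − 15 = -6 — holds.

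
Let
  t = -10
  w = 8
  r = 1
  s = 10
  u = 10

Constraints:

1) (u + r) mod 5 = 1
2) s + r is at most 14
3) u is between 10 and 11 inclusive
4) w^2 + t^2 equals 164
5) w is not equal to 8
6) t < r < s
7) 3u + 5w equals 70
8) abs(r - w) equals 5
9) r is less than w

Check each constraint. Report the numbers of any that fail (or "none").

1) u + r = 11; 11 mod 5 = 1 — OK.
2) s + r = 10 + 1 = 11; 11 ≤ 14 — OK.
3) u = 10 lies in [10, 11] — OK.
4) w^2 + t^2 = 8^2 + (-10)^2 = 64 + 100 = 164 — OK.
5) w = 8, but 8 is required to differ — violated.
6) values -10 < 1 < 10 — OK.
7) 3u + 5w = 3(10) + 5(8) = 70 — OK.
8) abs(1 - 8) = 7, not 5 — violated.
9) r = 1, w = 8; 1 < 8 — OK.

No — constraints 5 and 8 are not satisfied.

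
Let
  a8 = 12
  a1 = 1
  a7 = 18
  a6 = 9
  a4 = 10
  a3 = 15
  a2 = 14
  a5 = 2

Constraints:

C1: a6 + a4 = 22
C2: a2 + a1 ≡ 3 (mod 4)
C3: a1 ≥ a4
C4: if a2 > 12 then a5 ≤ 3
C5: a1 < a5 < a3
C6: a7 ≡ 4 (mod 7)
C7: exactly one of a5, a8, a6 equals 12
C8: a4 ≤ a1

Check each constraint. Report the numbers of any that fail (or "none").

The assignment fails constraints 1, 3, and 8.

C1: a6 + a4 = 9 + 10 = 19, not 22 — violated.
C2: a2 + a1 = 15; 15 mod 4 = 3 — satisfied.
C3: a1 = 1, a4 = 10; 1 < 10 (want ≥) — violated.
C4: a2 = 14 > 12, so we need a5 ≤ 3; a5 = 2 ≤ 3 — satisfied.
C5: values 1 < 2 < 15 — satisfied.
C6: 18 mod 7 = 4 — satisfied.
C7: a5=2, a8=12, a6=9; 1 of them equals 12 — satisfied.
C8: a4 = 10, a1 = 1; 10 > 1 (want ≤) — violated.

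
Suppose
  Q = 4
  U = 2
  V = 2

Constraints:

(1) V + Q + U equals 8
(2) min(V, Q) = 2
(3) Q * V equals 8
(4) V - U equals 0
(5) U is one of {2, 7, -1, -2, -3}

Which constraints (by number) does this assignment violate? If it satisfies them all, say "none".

The assignment satisfies every constraint.

(1) V + Q + U = 2 + 4 + 2 = 8 — satisfied.
(2) min(2, 4) = 2 — satisfied.
(3) Q * V = 4 * 2 = 8 — satisfied.
(4) V - U = 2 - 2 = 0 — satisfied.
(5) U = 2 is in {2, 7, -1, -2, -3} — satisfied.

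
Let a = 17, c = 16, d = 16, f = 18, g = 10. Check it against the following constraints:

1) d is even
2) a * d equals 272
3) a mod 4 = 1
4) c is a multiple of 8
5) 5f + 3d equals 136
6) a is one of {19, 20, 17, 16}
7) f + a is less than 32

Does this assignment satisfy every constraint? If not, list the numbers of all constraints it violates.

Constraints 5 and 7 do not hold.

1) d = 16 is even — satisfied.
2) a * d = 17 * 16 = 272 — satisfied.
3) 17 mod 4 = 1 — satisfied.
4) 16 / 8 = 2, so 8 divides 16 — satisfied.
5) 5f + 3d = 5(18) + 3(16) = 138, not 136 — violated.
6) a = 17 is in {19, 20, 17, 16} — satisfied.
7) f + a = 18 + 17 = 35; 35 ≥ 32, bound 32 not met — violated.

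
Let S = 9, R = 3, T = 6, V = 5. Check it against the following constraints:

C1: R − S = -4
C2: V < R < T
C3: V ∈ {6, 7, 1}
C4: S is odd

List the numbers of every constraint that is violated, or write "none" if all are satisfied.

C1: R − S = 3 − 9 = -6, not -4 — violated.
C2: values 5, 3, 6; V = 5 is not < R = 3 — violated.
C3: V = 5 is not in {6, 7, 1} — violated.
C4: S = 9 is odd — OK.

The assignment fails constraints 1, 2, and 3.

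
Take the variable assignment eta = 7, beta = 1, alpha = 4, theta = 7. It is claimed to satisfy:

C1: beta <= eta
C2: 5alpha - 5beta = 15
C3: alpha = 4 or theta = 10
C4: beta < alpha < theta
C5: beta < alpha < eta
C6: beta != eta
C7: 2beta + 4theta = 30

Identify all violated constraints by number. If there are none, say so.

Yes — all constraints hold.

C1: beta = 1, eta = 7; 1 ≤ 7 — OK.
C2: 5alpha - 5beta = 5(4) - 5(1) = 15 — OK.
C3: alpha = 4 = 4 (first disjunct) — OK.
C4: values 1 < 4 < 7 — OK.
C5: values 1 < 4 < 7 — OK.
C6: beta = 1, eta = 7; distinct — OK.
C7: 2beta + 4theta = 2(1) + 4(7) = 30 — OK.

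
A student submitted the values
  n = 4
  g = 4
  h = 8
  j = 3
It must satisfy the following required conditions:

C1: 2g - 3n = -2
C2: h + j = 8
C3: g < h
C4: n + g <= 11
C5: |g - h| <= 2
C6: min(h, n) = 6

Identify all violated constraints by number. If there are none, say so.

C1: 2g - 3n = 2(4) - 3(4) = -4, not -2  FAIL
C2: h + j = 8 + 3 = 11, not 8  FAIL
C3: g = 4, h = 8; 4 < 8  OK
C4: n + g = 4 + 4 = 8; 8 ≤ 11  OK
C5: |4 - 8| = 4; 4 > 2, exceeds bound 2  FAIL
C6: min(8, 4) = 4, not 6  FAIL

Violated: 1, 2, 5, 6.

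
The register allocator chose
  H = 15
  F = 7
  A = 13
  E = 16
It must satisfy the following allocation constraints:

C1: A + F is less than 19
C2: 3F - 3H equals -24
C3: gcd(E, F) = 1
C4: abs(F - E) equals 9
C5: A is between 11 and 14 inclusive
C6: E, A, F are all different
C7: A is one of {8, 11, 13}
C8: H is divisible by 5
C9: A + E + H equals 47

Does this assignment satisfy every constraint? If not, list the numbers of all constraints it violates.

C1: A + F = 13 + 7 = 20; 20 ≥ 19, bound 19 not met  fails
C2: 3F - 3H = 3(7) - 3(15) = -24  holds
C3: gcd(16, 7) = 1  holds
C4: abs(7 - 16) = 9  holds
C5: A = 13 lies in [11, 14]  holds
C6: values 16, 13, 7 are pairwise distinct  holds
C7: A = 13 is in {8, 11, 13}  holds
C8: 15 / 5 = 3, so 5 divides 15  holds
C9: A + E + H = 13 + 16 + 15 = 44, not 47  fails

Violated: 1 and 9.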